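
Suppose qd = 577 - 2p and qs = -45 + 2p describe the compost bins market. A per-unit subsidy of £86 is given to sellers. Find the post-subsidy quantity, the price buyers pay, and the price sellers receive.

q' = 352; buyers pay £112.5; sellers receive £198.5

Pre-subsidy: 577 - 2p = -45 + 2p gives p* = 155.5, q* = 266.
With the subsidy, sellers receive ps = pb + 86 for each unit, where pb is the price buyers pay.
Supply in terms of pb becomes qs = -45 + 2(pb + 86) = 127 + 2pb. Setting this equal to demand: 577 - 2pb = 127 + 2pb, so pb = 112.5.
Sellers receive ps = 112.5 + 86 = 198.5; q' = 577 − 2·112.5 = 352.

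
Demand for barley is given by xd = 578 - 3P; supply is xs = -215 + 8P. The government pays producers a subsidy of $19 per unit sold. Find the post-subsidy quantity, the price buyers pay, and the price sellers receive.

Pre-subsidy: 578 - 3P = -215 + 8P gives P* = 793/11, x* = 3979/11.
With the subsidy, sellers receive Ps = Pb + 19 for each unit, where Pb is the price buyers pay.
Supply in terms of Pb becomes xs = -215 + 8(Pb + 19) = -63 + 8Pb. Setting this equal to demand: 578 - 3Pb = -63 + 8Pb, so Pb = 641/11.
Sellers receive Ps = 641/11 + 19 = 850/11; x' = 578 − 3·(641/11) = 4435/11.

x' = 4435/11; buyers pay 641/11; sellers receive 850/11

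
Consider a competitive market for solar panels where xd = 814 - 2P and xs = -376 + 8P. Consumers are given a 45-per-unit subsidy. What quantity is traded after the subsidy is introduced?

Pre-subsidy: 814 - 2P = -376 + 8P gives P* = 119, x* = 576.
With the rebate, buyers effectively pay Pb = Ps − 45, where Ps is the price sellers receive.
Demand in terms of Ps becomes xd = 814 − 2(Ps − 45) = 904 - 2Ps. Setting this equal to supply: 904 - 2Ps = -376 + 8Ps, so Ps = 128.
Buyers pay Pb = 128 − 45 = 83; x' = -376 + 8·128 = 648.

x' = 648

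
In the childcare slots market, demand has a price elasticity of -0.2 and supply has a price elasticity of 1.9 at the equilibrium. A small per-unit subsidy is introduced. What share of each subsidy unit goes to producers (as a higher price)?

For a small subsidy around the equilibrium, the benefit split depends on the relative slopes, which at a point are proportional to the elasticities.
Buyer share = εs/(εs + |εd|) = 1.9/(1.9 + 0.2) = 19/21; seller share = |εd|/(εs + |εd|) = 2/21.
So producers capture 2/21 of the subsidy.

Producer share = 2/21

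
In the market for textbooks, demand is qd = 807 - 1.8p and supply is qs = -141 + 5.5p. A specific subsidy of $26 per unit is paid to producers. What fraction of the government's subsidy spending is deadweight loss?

DWL / government spending = 33/1139

Pre-subsidy: 807 - 1.8p = -141 + 5.5p gives p* = 9480/73, q* = 41847/73.
With the subsidy, sellers receive ps = pb + 26 for each unit, where pb is the price buyers pay.
Supply in terms of pb becomes qs = -141 + 5.5(pb + 26) = 2 + 5.5pb. Setting this equal to demand: 807 - 1.8pb = 2 + 5.5pb, so pb = 8050/73.
Sellers receive ps = 8050/73 + 26 = 9948/73; q' = 807 − 1.8·(8050/73) = 44421/73.
ΔCS = ½(41847/73 + 44421/73)(9480/73 − 8050/73) = 61681620/5329; ΔPS = ½(41847/73 + 44421/73)(9948/73 − 9480/73) = 20186712/5329.
Government spending = 26 × 44421/73 = 1154946/73.
DWL = ½ × 26 × (44421/73 − 41847/73) = 33462/73; fraction = (33462/73) / (1154946/73) = 33/1139.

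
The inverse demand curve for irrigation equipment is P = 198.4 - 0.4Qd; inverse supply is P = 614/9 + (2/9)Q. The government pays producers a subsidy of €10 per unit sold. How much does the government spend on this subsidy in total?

Government cost = 15770/7

Pre-subsidy: 198.4 - 0.4Q = 614/9 + (2/9)Q gives Q* = 2929/14 and P* = 803/7.
With the subsidy, sellers receive Ps = Pb + 10 for each unit, where Pb is the price buyers pay.
On the curves, Pb = 198.4 - 0.4Q and Ps = 614/9 + (2/9)Q; the wedge Ps − Pb = 10 gives 614/9 + (2/9)Q − (198.4 - 0.4Q) = 10, so Q' = 1577/7.
Then Pb = 198.4 − 0.4·(1577/7) = 758/7 and Ps = 614/9 + (2/9)·(1577/7) = 828/7.
Government outlay = subsidy × quantity = 10 × 1577/7 = 15770/7.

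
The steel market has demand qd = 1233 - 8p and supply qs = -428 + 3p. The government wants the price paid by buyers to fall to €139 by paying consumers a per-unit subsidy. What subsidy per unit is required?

Required subsidy s = €44 per unit

At a buyer price of 139, quantity demanded is 1233 − 8·139 = 121.
Sellers supply 121 only when they receive ps with -428 + 3·ps = 121, i.e. ps = 183.
s = ps − pb = 183 − 139 = 44.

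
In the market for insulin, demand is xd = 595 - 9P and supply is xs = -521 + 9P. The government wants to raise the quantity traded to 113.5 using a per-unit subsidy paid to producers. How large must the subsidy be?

At x = 113.5, invert demand for the buyer price: Pb = (595 − 113.5)/9 = 53.5; invert supply for the seller price: Ps = (113.5 − (-521))/9 = 70.5.
The subsidy must fill the gap: s = Ps − Pb = 70.5 − 53.5 = 17.

Required subsidy s = 17 per unit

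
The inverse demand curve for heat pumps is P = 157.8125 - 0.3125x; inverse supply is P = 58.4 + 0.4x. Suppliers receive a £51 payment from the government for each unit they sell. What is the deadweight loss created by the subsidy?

Deadweight loss = 34680/19

Pre-subsidy: 157.8125 - 0.3125x = 58.4 + 0.4x gives x* = 2651/19 and P* = 2170/19.
With the subsidy, sellers receive Ps = Pb + 51 for each unit, where Pb is the price buyers pay.
On the curves, Pb = 157.8125 - 0.3125x and Ps = 58.4 + 0.4x; the wedge Ps − Pb = 51 gives 58.4 + 0.4x − (157.8125 - 0.3125x) = 51, so x' = 4011/19.
Then Pb = 157.8125 − 0.3125·(4011/19) = 1745/19 and Ps = 58.4 + 0.4·(4011/19) = 2714/19.
The subsidy expands output by 4011/19 − 2651/19 = 1360/19 past the efficient level; on those units the gap between marginal cost and willingness to pay runs from 0 up to 51.
DWL = ½ × 51 × 1360/19 = 34680/19.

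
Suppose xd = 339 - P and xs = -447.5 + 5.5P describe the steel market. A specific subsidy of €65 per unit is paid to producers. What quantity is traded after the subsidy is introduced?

Pre-subsidy: 339 - P = -447.5 + 5.5P gives P* = 121, x* = 218.
With the subsidy, sellers receive Ps = Pb + 65 for each unit, where Pb is the price buyers pay.
Supply in terms of Pb becomes xs = -447.5 + 5.5(Pb + 65) = -90 + 5.5Pb. Setting this equal to demand: 339 - Pb = -90 + 5.5Pb, so Pb = 66.
Sellers receive Ps = 66 + 65 = 131; x' = 339 − 1·66 = 273.

x' = 273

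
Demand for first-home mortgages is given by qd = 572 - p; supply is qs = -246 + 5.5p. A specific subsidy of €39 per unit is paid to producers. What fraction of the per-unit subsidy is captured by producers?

Pre-subsidy: 572 - p = -246 + 5.5p gives p* = 1636/13, q* = 5800/13.
With the subsidy, sellers receive ps = pb + 39 for each unit, where pb is the price buyers pay.
Supply in terms of pb becomes qs = -246 + 5.5(pb + 39) = -31.5 + 5.5pb. Setting this equal to demand: 572 - pb = -31.5 + 5.5pb, so pb = 1207/13.
Sellers receive ps = 1207/13 + 39 = 1714/13; q' = 572 − 1·(1207/13) = 6229/13.
Buyers' price falls by p* − pb = 1636/13 − 1207/13 = 33; sellers' price rises by ps − p* = 1714/13 − 1636/13 = 6.
So producers capture 6/39 = 2/13 of each unit of subsidy.

Producer share = 2/13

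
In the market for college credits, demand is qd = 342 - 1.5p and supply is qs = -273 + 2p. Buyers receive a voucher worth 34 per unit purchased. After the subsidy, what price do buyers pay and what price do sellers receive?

Buyers pay 1094/7; sellers receive 1332/7

Pre-subsidy: 342 - 1.5p = -273 + 2p gives p* = 1230/7, q* = 549/7.
With the rebate, buyers effectively pay pb = ps − 34, where ps is the price sellers receive.
Demand in terms of ps becomes qd = 342 − 1.5(ps − 34) = 393 - 1.5ps. Setting this equal to supply: 393 - 1.5ps = -273 + 2ps, so ps = 1332/7.
Buyers pay pb = 1332/7 − 34 = 1094/7; q' = -273 + 2·(1332/7) = 753/7.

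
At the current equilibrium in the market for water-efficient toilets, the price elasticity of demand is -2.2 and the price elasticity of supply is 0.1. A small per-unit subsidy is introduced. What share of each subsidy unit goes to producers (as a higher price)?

Producer share = 22/23

For a small subsidy around the equilibrium, the benefit split depends on the relative slopes, which at a point are proportional to the elasticities.
Buyer share = εs/(εs + |εd|) = 0.1/(0.1 + 2.2) = 1/23; seller share = |εd|/(εs + |εd|) = 22/23.
So producers capture 22/23 of the subsidy.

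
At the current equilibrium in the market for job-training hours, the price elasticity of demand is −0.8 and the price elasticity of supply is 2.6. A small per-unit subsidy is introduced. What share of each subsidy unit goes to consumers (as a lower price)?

Consumer share = 13/17

For a small subsidy around the equilibrium, the benefit split depends on the relative slopes, which at a point are proportional to the elasticities.
Buyer share = εs/(εs + |εd|) = 2.6/(2.6 + 0.8) = 13/17; seller share = |εd|/(εs + |εd|) = 4/17.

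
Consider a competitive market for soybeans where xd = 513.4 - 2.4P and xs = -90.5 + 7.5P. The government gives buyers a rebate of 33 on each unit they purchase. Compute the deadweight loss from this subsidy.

Deadweight loss = 990

Pre-subsidy: 513.4 - 2.4P = -90.5 + 7.5P gives P* = 61, x* = 367.
With the rebate, buyers effectively pay Pb = Ps − 33, where Ps is the price sellers receive.
Demand in terms of Ps becomes xd = 513.4 − 2.4(Ps − 33) = 592.6 - 2.4Ps. Setting this equal to supply: 592.6 - 2.4Ps = -90.5 + 7.5Ps, so Ps = 69.
Buyers pay Pb = 69 − 33 = 36; x' = -90.5 + 7.5·69 = 427.
The subsidy expands output by 427 − 367 = 60 past the efficient level; on those units the gap between marginal cost and willingness to pay runs from 0 up to 33.
DWL = ½ × 33 × 60 = 990.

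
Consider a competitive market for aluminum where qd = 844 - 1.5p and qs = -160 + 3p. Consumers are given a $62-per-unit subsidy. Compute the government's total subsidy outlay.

Government cost = 106268/3

Pre-subsidy: 844 - 1.5p = -160 + 3p gives p* = 2008/9, q* = 1528/3.
With the rebate, buyers effectively pay pb = ps − 62, where ps is the price sellers receive.
Demand in terms of ps becomes qd = 844 − 1.5(ps − 62) = 937 - 1.5ps. Setting this equal to supply: 937 - 1.5ps = -160 + 3ps, so ps = 2194/9.
Buyers pay pb = 2194/9 − 62 = 1636/9; q' = -160 + 3·(2194/9) = 1714/3.
Government outlay = subsidy × quantity = 62 × 1714/3 = 106268/3.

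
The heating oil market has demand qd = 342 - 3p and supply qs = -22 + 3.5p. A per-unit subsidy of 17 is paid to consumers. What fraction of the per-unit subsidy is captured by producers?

Producer share = 6/13

Pre-subsidy: 342 - 3p = -22 + 3.5p gives p* = 56, q* = 174.
With the rebate, buyers effectively pay pb = ps − 17, where ps is the price sellers receive.
Demand in terms of ps becomes qd = 342 − 3(ps − 17) = 393 - 3ps. Setting this equal to supply: 393 - 3ps = -22 + 3.5ps, so ps = 830/13.
Buyers pay pb = 830/13 − 17 = 609/13; q' = -22 + 3.5·(830/13) = 2619/13.
Buyers' price falls by p* − pb = 56 − 609/13 = 119/13; sellers' price rises by ps − p* = 830/13 − 56 = 102/13.
So producers capture (102/13)/17 = 6/13 of each unit of subsidy.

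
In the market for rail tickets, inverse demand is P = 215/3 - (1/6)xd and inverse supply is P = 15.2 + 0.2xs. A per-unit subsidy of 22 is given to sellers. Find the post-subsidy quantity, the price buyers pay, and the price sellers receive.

Pre-subsidy: 215/3 - (1/6)x = 15.2 + 0.2x gives x* = 154 and P* = 46.
With the subsidy, sellers receive Ps = Pb + 22 for each unit, where Pb is the price buyers pay.
On the curves, Pb = 215/3 - (1/6)x and Ps = 15.2 + 0.2x; the wedge Ps − Pb = 22 gives 15.2 + 0.2x − (215/3 - (1/6)x) = 22, so x' = 214.
Then Pb = 215/3 − (1/6)·214 = 36 and Ps = 15.2 + 0.2·214 = 58.

x' = 214; buyers pay 36; sellers receive 58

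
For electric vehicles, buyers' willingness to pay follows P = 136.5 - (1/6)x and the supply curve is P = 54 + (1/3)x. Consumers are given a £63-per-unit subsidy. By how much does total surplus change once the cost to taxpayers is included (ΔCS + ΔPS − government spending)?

Net change in total surplus = -£3969

Pre-subsidy: 136.5 - (1/6)x = 54 + (1/3)x gives x* = 165 and P* = 109.
With the rebate, buyers effectively pay Pb = Ps − 63, where Ps is the price sellers receive.
On the curves, Pb = 136.5 - (1/6)x and Ps = 54 + (1/3)x; the wedge Ps − Pb = 63 gives 54 + (1/3)x − (136.5 - (1/6)x) = 63, so x' = 291.
Then Pb = 136.5 − (1/6)·291 = 88 and Ps = 54 + (1/3)·291 = 151.
ΔCS = ½(165 + 291)(109 − 88) = 4788; ΔPS = ½(165 + 291)(151 − 109) = 9576.
Government spending = 63 × 291 = 18333.
Net change = 4788 + 9576 − 18333 = -3969. The loss equals the DWL triangle ½·63·126.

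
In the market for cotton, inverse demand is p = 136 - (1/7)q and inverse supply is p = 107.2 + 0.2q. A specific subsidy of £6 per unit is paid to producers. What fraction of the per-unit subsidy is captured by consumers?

Pre-subsidy: 136 - (1/7)q = 107.2 + 0.2q gives q* = 84 and p* = 124.
With the subsidy, sellers receive ps = pb + 6 for each unit, where pb is the price buyers pay.
On the curves, pb = 136 - (1/7)q and ps = 107.2 + 0.2q; the wedge ps − pb = 6 gives 107.2 + 0.2q − (136 - (1/7)q) = 6, so q' = 101.5.
Then pb = 136 − (1/7)·101.5 = 121.5 and ps = 107.2 + 0.2·101.5 = 127.5.
Buyers' price falls by p* − pb = 124 − 121.5 = 2.5; sellers' price rises by ps − p* = 127.5 − 124 = 3.5.
So consumers capture 2.5/6 = 5/12 of each unit of subsidy.

Consumer share = 5/12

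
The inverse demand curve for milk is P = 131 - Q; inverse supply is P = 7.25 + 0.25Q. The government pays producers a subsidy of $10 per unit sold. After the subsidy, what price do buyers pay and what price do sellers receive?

Buyers pay $24; sellers receive $34

Pre-subsidy: 131 - Q = 7.25 + 0.25Q gives Q* = 99 and P* = 32.
With the subsidy, sellers receive Ps = Pb + 10 for each unit, where Pb is the price buyers pay.
On the curves, Pb = 131 - Q and Ps = 7.25 + 0.25Q; the wedge Ps − Pb = 10 gives 7.25 + 0.25Q − (131 - Q) = 10, so Q' = 107.
Then Pb = 131 − 1·107 = 24 and Ps = 7.25 + 0.25·107 = 34.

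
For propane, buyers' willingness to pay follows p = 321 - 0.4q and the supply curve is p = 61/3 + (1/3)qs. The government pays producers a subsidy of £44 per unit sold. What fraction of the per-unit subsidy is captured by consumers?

Pre-subsidy: 321 - 0.4q = 61/3 + (1/3)q gives q* = 410 and p* = 157.
With the subsidy, sellers receive ps = pb + 44 for each unit, where pb is the price buyers pay.
On the curves, pb = 321 - 0.4q and ps = 61/3 + (1/3)q; the wedge ps − pb = 44 gives 61/3 + (1/3)q − (321 - 0.4q) = 44, so q' = 470.
Then pb = 321 − 0.4·470 = 133 and ps = 61/3 + (1/3)·470 = 177.
Buyers' price falls by p* − pb = 157 − 133 = 24; sellers' price rises by ps − p* = 177 − 157 = 20.
So consumers capture 24/44 = 6/11 of each unit of subsidy.

Consumer share = 6/11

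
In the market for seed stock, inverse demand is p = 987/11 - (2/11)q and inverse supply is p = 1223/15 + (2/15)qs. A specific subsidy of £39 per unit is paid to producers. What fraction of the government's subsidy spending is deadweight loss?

Pre-subsidy: 987/11 - (2/11)q = 1223/15 + (2/15)q gives q* = 26 and p* = 85.
With the subsidy, sellers receive ps = pb + 39 for each unit, where pb is the price buyers pay.
On the curves, pb = 987/11 - (2/11)q and ps = 1223/15 + (2/15)q; the wedge ps − pb = 39 gives 1223/15 + (2/15)q − (987/11 - (2/11)q) = 39, so q' = 149.75.
Then pb = 987/11 − (2/11)·149.75 = 62.5 and ps = 1223/15 + (2/15)·149.75 = 101.5.
ΔCS = ½(26 + 149.75)(85 − 62.5) = 1977.1875; ΔPS = ½(26 + 149.75)(101.5 − 85) = 1449.9375.
Government spending = 39 × 149.75 = 5840.25.
DWL = ½ × 39 × (149.75 − 26) = 2413.125; fraction = 2413.125 / 5840.25 = 495/1198.

DWL / government spending = 495/1198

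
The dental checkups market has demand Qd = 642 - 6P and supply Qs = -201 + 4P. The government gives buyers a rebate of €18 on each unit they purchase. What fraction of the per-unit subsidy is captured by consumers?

Consumer share = 0.4

Pre-subsidy: 642 - 6P = -201 + 4P gives P* = 84.3, Q* = 136.2.
With the rebate, buyers effectively pay Pb = Ps − 18, where Ps is the price sellers receive.
Demand in terms of Ps becomes Qd = 642 − 6(Ps − 18) = 750 - 6Ps. Setting this equal to supply: 750 - 6Ps = -201 + 4Ps, so Ps = 95.1.
Buyers pay Pb = 95.1 − 18 = 77.1; Q' = -201 + 4·95.1 = 179.4.
Buyers' price falls by P* − Pb = 84.3 − 77.1 = 7.2; sellers' price rises by Ps − P* = 95.1 − 84.3 = 10.8.
So consumers capture 7.2/18 = 0.4 of each unit of subsidy.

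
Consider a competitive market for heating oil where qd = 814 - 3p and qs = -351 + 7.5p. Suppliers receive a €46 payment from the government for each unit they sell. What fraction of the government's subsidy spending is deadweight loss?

DWL / government spending = 345/4058

Pre-subsidy: 814 - 3p = -351 + 7.5p gives p* = 2330/21, q* = 3368/7.
With the subsidy, sellers receive ps = pb + 46 for each unit, where pb is the price buyers pay.
Supply in terms of pb becomes qs = -351 + 7.5(pb + 46) = -6 + 7.5pb. Setting this equal to demand: 814 - 3pb = -6 + 7.5pb, so pb = 1640/21.
Sellers receive ps = 1640/21 + 46 = 2606/21; q' = 814 − 3·(1640/21) = 4058/7.
ΔCS = ½(3368/7 + 4058/7)(2330/21 − 1640/21) = 853990/49; ΔPS = ½(3368/7 + 4058/7)(2606/21 − 2330/21) = 341596/49.
Government spending = 46 × 4058/7 = 186668/7.
DWL = ½ × 46 × (4058/7 − 3368/7) = 15870/7; fraction = (15870/7) / (186668/7) = 345/4058.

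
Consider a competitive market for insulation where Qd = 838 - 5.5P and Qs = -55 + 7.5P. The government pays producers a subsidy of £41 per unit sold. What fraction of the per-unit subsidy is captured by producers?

Pre-subsidy: 838 - 5.5P = -55 + 7.5P gives P* = 893/13, Q* = 11965/26.
With the subsidy, sellers receive Ps = Pb + 41 for each unit, where Pb is the price buyers pay.
Supply in terms of Pb becomes Qs = -55 + 7.5(Pb + 41) = 252.5 + 7.5Pb. Setting this equal to demand: 838 - 5.5Pb = 252.5 + 7.5Pb, so Pb = 1171/26.
Sellers receive Ps = 1171/26 + 41 = 2237/26; Q' = 838 − 5.5·(1171/26) = 30695/52.
Buyers' price falls by P* − Pb = 893/13 − 1171/26 = 615/26; sellers' price rises by Ps − P* = 2237/26 − 893/13 = 451/26.
So producers capture (451/26)/41 = 11/26 of each unit of subsidy.

Producer share = 11/26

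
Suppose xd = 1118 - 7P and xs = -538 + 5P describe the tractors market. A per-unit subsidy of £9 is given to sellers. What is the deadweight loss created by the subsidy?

Pre-subsidy: 1118 - 7P = -538 + 5P gives P* = 138, x* = 152.
With the subsidy, sellers receive Ps = Pb + 9 for each unit, where Pb is the price buyers pay.
Supply in terms of Pb becomes xs = -538 + 5(Pb + 9) = -493 + 5Pb. Setting this equal to demand: 1118 - 7Pb = -493 + 5Pb, so Pb = 134.25.
Sellers receive Ps = 134.25 + 9 = 143.25; x' = 1118 − 7·134.25 = 178.25.
The subsidy expands output by 178.25 − 152 = 26.25 past the efficient level; on those units the gap between marginal cost and willingness to pay runs from 0 up to 9.
DWL = ½ × 9 × 26.25 = 118.125.

Deadweight loss = £118.125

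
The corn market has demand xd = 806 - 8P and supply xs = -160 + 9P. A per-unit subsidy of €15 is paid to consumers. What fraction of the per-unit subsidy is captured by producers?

Producer share = 8/17

Pre-subsidy: 806 - 8P = -160 + 9P gives P* = 966/17, x* = 5974/17.
With the rebate, buyers effectively pay Pb = Ps − 15, where Ps is the price sellers receive.
Demand in terms of Ps becomes xd = 806 − 8(Ps − 15) = 926 - 8Ps. Setting this equal to supply: 926 - 8Ps = -160 + 9Ps, so Ps = 1086/17.
Buyers pay Pb = 1086/17 − 15 = 831/17; x' = -160 + 9·(1086/17) = 7054/17.
Buyers' price falls by P* − Pb = 966/17 − 831/17 = 135/17; sellers' price rises by Ps − P* = 1086/17 − 966/17 = 120/17.
So producers capture (120/17)/15 = 8/17 of each unit of subsidy.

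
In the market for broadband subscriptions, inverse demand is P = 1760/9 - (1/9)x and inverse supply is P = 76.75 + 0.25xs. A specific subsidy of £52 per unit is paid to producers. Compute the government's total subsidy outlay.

Pre-subsidy: 1760/9 - (1/9)x = 76.75 + 0.25x gives x* = 329 and P* = 159.
With the subsidy, sellers receive Ps = Pb + 52 for each unit, where Pb is the price buyers pay.
On the curves, Pb = 1760/9 - (1/9)x and Ps = 76.75 + 0.25x; the wedge Ps − Pb = 52 gives 76.75 + 0.25x − (1760/9 - (1/9)x) = 52, so x' = 473.
Then Pb = 1760/9 − (1/9)·473 = 143 and Ps = 76.75 + 0.25·473 = 195.
Government outlay = subsidy × quantity = 52 × 473 = 24596.

Government cost = £24596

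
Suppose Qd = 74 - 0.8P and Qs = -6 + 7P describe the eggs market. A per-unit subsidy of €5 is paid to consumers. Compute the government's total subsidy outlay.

Government cost = 4510/13

Pre-subsidy: 74 - 0.8P = -6 + 7P gives P* = 400/39, Q* = 2566/39.
With the rebate, buyers effectively pay Pb = Ps − 5, where Ps is the price sellers receive.
Demand in terms of Ps becomes Qd = 74 − 0.8(Ps − 5) = 78 - 0.8Ps. Setting this equal to supply: 78 - 0.8Ps = -6 + 7Ps, so Ps = 140/13.
Buyers pay Pb = 140/13 − 5 = 75/13; Q' = -6 + 7·(140/13) = 902/13.
Government outlay = subsidy × quantity = 5 × 902/13 = 4510/13.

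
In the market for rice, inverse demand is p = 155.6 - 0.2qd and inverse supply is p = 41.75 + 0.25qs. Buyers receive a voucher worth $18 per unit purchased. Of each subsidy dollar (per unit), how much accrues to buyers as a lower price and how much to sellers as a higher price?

Pre-subsidy: 155.6 - 0.2q = 41.75 + 0.25q gives q* = 253 and p* = 105.
With the rebate, buyers effectively pay pb = ps − 18, where ps is the price sellers receive.
On the curves, pb = 155.6 - 0.2q and ps = 41.75 + 0.25q; the wedge ps − pb = 18 gives 41.75 + 0.25q − (155.6 - 0.2q) = 18, so q' = 293.
Then pb = 155.6 − 0.2·293 = 97 and ps = 41.75 + 0.25·293 = 115.
Buyers' price falls by p* − pb = 105 − 97 = 8; sellers' price rises by ps − p* = 115 − 105 = 10.

Buyers gain $8 per unit; sellers gain $10 per unit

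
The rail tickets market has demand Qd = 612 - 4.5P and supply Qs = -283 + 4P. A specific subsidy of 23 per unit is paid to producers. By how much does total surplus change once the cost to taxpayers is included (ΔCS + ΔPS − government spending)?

Pre-subsidy: 612 - 4.5P = -283 + 4P gives P* = 1790/17, Q* = 2349/17.
With the subsidy, sellers receive Ps = Pb + 23 for each unit, where Pb is the price buyers pay.
Supply in terms of Pb becomes Qs = -283 + 4(Pb + 23) = -191 + 4Pb. Setting this equal to demand: 612 - 4.5Pb = -191 + 4Pb, so Pb = 1606/17.
Sellers receive Ps = 1606/17 + 23 = 1997/17; Q' = 612 − 4.5·(1606/17) = 3177/17.
ΔCS = ½(2349/17 + 3177/17)(1790/17 − 1606/17) = 508392/289; ΔPS = ½(2349/17 + 3177/17)(1997/17 − 1790/17) = 571941/289.
Government spending = 23 × 3177/17 = 73071/17.
Net change = 508392/289 + 571941/289 − 73071/17 = -9522/17. The loss equals the DWL triangle ½·23·828/17.

Net change in total surplus = -9522/17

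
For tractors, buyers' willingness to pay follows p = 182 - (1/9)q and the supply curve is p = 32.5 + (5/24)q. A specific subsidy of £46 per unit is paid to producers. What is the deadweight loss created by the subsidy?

Pre-subsidy: 182 - (1/9)q = 32.5 + (5/24)q gives q* = 468 and p* = 130.
With the subsidy, sellers receive ps = pb + 46 for each unit, where pb is the price buyers pay.
On the curves, pb = 182 - (1/9)q and ps = 32.5 + (5/24)q; the wedge ps − pb = 46 gives 32.5 + (5/24)q − (182 - (1/9)q) = 46, so q' = 612.
Then pb = 182 − (1/9)·612 = 114 and ps = 32.5 + (5/24)·612 = 160.
The subsidy expands output by 612 − 468 = 144 past the efficient level; on those units the gap between marginal cost and willingness to pay runs from 0 up to 46.
DWL = ½ × 46 × 144 = 3312.

Deadweight loss = £3312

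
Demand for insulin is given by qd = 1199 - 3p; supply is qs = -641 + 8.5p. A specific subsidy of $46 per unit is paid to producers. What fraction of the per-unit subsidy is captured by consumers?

Consumer share = 17/23

Pre-subsidy: 1199 - 3p = -641 + 8.5p gives p* = 160, q* = 719.
With the subsidy, sellers receive ps = pb + 46 for each unit, where pb is the price buyers pay.
Supply in terms of pb becomes qs = -641 + 8.5(pb + 46) = -250 + 8.5pb. Setting this equal to demand: 1199 - 3pb = -250 + 8.5pb, so pb = 126.
Sellers receive ps = 126 + 46 = 172; q' = 1199 − 3·126 = 821.
Buyers' price falls by p* − pb = 160 − 126 = 34; sellers' price rises by ps − p* = 172 − 160 = 12.
So consumers capture 34/46 = 17/23 of each unit of subsidy.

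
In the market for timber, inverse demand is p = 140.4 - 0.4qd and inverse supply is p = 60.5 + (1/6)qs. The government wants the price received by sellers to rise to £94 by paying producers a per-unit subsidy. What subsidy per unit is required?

Required subsidy s = £34 per unit

At a seller price of 94, quantity supplied is -363 + 6·94 = 201.
Buyers absorb 201 only when they pay pb = 140.4 − 0.4·201 = 60.
s = ps − pb = 94 − 60 = 34.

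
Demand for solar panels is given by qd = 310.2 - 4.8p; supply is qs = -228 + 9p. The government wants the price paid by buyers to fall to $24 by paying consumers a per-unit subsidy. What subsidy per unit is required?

At a buyer price of 24, quantity demanded is 310.2 − 4.8·24 = 195.
Sellers supply 195 only when they receive ps with -228 + 9·ps = 195, i.e. ps = 47.
s = ps − pb = 47 − 24 = 23.

Required subsidy s = $23 per unit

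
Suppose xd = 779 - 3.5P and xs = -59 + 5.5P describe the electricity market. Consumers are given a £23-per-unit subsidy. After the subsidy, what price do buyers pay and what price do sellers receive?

Buyers pay 1423/18; sellers receive 1837/18

Pre-subsidy: 779 - 3.5P = -59 + 5.5P gives P* = 838/9, x* = 4078/9.
With the rebate, buyers effectively pay Pb = Ps − 23, where Ps is the price sellers receive.
Demand in terms of Ps becomes xd = 779 − 3.5(Ps − 23) = 859.5 - 3.5Ps. Setting this equal to supply: 859.5 - 3.5Ps = -59 + 5.5Ps, so Ps = 1837/18.
Buyers pay Pb = 1837/18 − 23 = 1423/18; x' = -59 + 5.5·(1837/18) = 18083/36.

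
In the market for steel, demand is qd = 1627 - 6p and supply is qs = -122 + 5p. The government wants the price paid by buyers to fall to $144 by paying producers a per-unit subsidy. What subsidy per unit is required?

At a buyer price of 144, quantity demanded is 1627 − 6·144 = 763.
Sellers supply 763 only when they receive ps with -122 + 5·ps = 763, i.e. ps = 177.
s = ps − pb = 177 − 144 = 33.

Required subsidy s = $33 per unit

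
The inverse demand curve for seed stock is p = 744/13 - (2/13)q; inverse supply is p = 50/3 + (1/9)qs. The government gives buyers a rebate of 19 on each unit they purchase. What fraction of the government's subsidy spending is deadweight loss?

Pre-subsidy: 744/13 - (2/13)q = 50/3 + (1/9)q gives q* = 4746/31 and p* = 1044/31.
With the rebate, buyers effectively pay pb = ps − 19, where ps is the price sellers receive.
On the curves, pb = 744/13 - (2/13)q and ps = 50/3 + (1/9)q; the wedge ps − pb = 19 gives 50/3 + (1/9)q − (744/13 - (2/13)q) = 19, so q' = 6969/31.
Then pb = 744/13 − (2/13)·(6969/31) = 702/31 and ps = 50/3 + (1/9)·(6969/31) = 1291/31.
ΔCS = ½(4746/31 + 6969/31)(1044/31 − 702/31) = 2003265/961; ΔPS = ½(4746/31 + 6969/31)(1291/31 − 1044/31) = 2893605/1922.
Government spending = 19 × 6969/31 = 132411/31.
DWL = ½ × 19 × (6969/31 − 4746/31) = 42237/62; fraction = (42237/62) / (132411/31) = 741/4646.

DWL / government spending = 741/4646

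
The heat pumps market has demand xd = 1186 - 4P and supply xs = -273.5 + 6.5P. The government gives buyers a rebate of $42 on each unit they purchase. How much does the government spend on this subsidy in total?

Government cost = $30828

Pre-subsidy: 1186 - 4P = -273.5 + 6.5P gives P* = 139, x* = 630.
With the rebate, buyers effectively pay Pb = Ps − 42, where Ps is the price sellers receive.
Demand in terms of Ps becomes xd = 1186 − 4(Ps − 42) = 1354 - 4Ps. Setting this equal to supply: 1354 - 4Ps = -273.5 + 6.5Ps, so Ps = 155.
Buyers pay Pb = 155 − 42 = 113; x' = -273.5 + 6.5·155 = 734.
Government outlay = subsidy × quantity = 42 × 734 = 30828.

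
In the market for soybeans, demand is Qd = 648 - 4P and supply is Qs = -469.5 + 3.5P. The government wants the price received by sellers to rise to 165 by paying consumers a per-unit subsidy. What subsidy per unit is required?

Required subsidy s = 30 per unit

At a seller price of 165, quantity supplied is -469.5 + 3.5·165 = 108.
Buyers absorb 108 only when they pay Pb with 648 − 4·Pb = 108, i.e. Pb = 135.
s = Ps − Pb = 165 − 135 = 30.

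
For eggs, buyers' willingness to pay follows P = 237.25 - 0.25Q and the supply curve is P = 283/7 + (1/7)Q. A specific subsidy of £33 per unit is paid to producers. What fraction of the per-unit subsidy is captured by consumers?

Consumer share = 7/11

Pre-subsidy: 237.25 - 0.25Q = 283/7 + (1/7)Q gives Q* = 501 and P* = 112.
With the subsidy, sellers receive Ps = Pb + 33 for each unit, where Pb is the price buyers pay.
On the curves, Pb = 237.25 - 0.25Q and Ps = 283/7 + (1/7)Q; the wedge Ps − Pb = 33 gives 283/7 + (1/7)Q − (237.25 - 0.25Q) = 33, so Q' = 585.
Then Pb = 237.25 − 0.25·585 = 91 and Ps = 283/7 + (1/7)·585 = 124.
Buyers' price falls by P* − Pb = 112 − 91 = 21; sellers' price rises by Ps − P* = 124 − 112 = 12.
So consumers capture 21/33 = 7/11 of each unit of subsidy.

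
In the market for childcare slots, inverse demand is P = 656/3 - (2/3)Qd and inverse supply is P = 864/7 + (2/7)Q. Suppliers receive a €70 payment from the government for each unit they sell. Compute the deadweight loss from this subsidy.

Deadweight loss = €2572.5

Pre-subsidy: 656/3 - (2/3)Q = 864/7 + (2/7)Q gives Q* = 100 and P* = 152.
With the subsidy, sellers receive Ps = Pb + 70 for each unit, where Pb is the price buyers pay.
On the curves, Pb = 656/3 - (2/3)Q and Ps = 864/7 + (2/7)Q; the wedge Ps − Pb = 70 gives 864/7 + (2/7)Q − (656/3 - (2/3)Q) = 70, so Q' = 173.5.
Then Pb = 656/3 − (2/3)·173.5 = 103 and Ps = 864/7 + (2/7)·173.5 = 173.
The subsidy expands output by 173.5 − 100 = 73.5 past the efficient level; on those units the gap between marginal cost and willingness to pay runs from 0 up to 70.
DWL = ½ × 70 × 73.5 = 2572.5.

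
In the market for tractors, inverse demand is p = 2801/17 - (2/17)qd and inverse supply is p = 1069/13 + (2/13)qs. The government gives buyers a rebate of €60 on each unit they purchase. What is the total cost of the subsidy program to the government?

Government cost = €31500

Pre-subsidy: 2801/17 - (2/17)q = 1069/13 + (2/13)q gives q* = 304 and p* = 129.
With the rebate, buyers effectively pay pb = ps − 60, where ps is the price sellers receive.
On the curves, pb = 2801/17 - (2/17)q and ps = 1069/13 + (2/13)q; the wedge ps − pb = 60 gives 1069/13 + (2/13)q − (2801/17 - (2/17)q) = 60, so q' = 525.
Then pb = 2801/17 − (2/17)·525 = 103 and ps = 1069/13 + (2/13)·525 = 163.
Government outlay = subsidy × quantity = 60 × 525 = 31500.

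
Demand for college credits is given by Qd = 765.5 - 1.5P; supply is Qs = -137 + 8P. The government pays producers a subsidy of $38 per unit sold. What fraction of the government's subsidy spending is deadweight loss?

DWL / government spending = 24/671

Pre-subsidy: 765.5 - 1.5P = -137 + 8P gives P* = 95, Q* = 623.
With the subsidy, sellers receive Ps = Pb + 38 for each unit, where Pb is the price buyers pay.
Supply in terms of Pb becomes Qs = -137 + 8(Pb + 38) = 167 + 8Pb. Setting this equal to demand: 765.5 - 1.5Pb = 167 + 8Pb, so Pb = 63.
Sellers receive Ps = 63 + 38 = 101; Q' = 765.5 − 1.5·63 = 671.
ΔCS = ½(623 + 671)(95 − 63) = 20704; ΔPS = ½(623 + 671)(101 − 95) = 3882.
Government spending = 38 × 671 = 25498.
DWL = ½ × 38 × (671 − 623) = 912; fraction = 912 / 25498 = 24/671.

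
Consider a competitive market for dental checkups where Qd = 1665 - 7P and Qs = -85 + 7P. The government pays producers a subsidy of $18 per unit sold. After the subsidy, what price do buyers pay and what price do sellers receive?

Buyers pay $116; sellers receive $134

Pre-subsidy: 1665 - 7P = -85 + 7P gives P* = 125, Q* = 790.
With the subsidy, sellers receive Ps = Pb + 18 for each unit, where Pb is the price buyers pay.
Supply in terms of Pb becomes Qs = -85 + 7(Pb + 18) = 41 + 7Pb. Setting this equal to demand: 1665 - 7Pb = 41 + 7Pb, so Pb = 116.
Sellers receive Ps = 116 + 18 = 134; Q' = 1665 − 7·116 = 853.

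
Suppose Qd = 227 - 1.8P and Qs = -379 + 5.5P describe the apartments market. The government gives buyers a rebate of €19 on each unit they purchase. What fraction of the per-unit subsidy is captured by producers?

Producer share = 18/73

Pre-subsidy: 227 - 1.8P = -379 + 5.5P gives P* = 6060/73, Q* = 5663/73.
With the rebate, buyers effectively pay Pb = Ps − 19, where Ps is the price sellers receive.
Demand in terms of Ps becomes Qd = 227 − 1.8(Ps − 19) = 261.2 - 1.8Ps. Setting this equal to supply: 261.2 - 1.8Ps = -379 + 5.5Ps, so Ps = 6402/73.
Buyers pay Pb = 6402/73 − 19 = 5015/73; Q' = -379 + 5.5·(6402/73) = 7544/73.
Buyers' price falls by P* − Pb = 6060/73 − 5015/73 = 1045/73; sellers' price rises by Ps − P* = 6402/73 − 6060/73 = 342/73.
So producers capture (342/73)/19 = 18/73 of each unit of subsidy.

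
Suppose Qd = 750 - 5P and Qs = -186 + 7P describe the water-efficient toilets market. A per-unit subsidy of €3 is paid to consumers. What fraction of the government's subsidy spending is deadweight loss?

Pre-subsidy: 750 - 5P = -186 + 7P gives P* = 78, Q* = 360.
With the rebate, buyers effectively pay Pb = Ps − 3, where Ps is the price sellers receive.
Demand in terms of Ps becomes Qd = 750 − 5(Ps − 3) = 765 - 5Ps. Setting this equal to supply: 765 - 5Ps = -186 + 7Ps, so Ps = 79.25.
Buyers pay Pb = 79.25 − 3 = 76.25; Q' = -186 + 7·79.25 = 368.75.
ΔCS = ½(360 + 368.75)(78 − 76.25) = 637.65625; ΔPS = ½(360 + 368.75)(79.25 − 78) = 455.46875.
Government spending = 3 × 368.75 = 1106.25.
DWL = ½ × 3 × (368.75 − 360) = 13.125; fraction = 13.125 / 1106.25 = 7/590.

DWL / government spending = 7/590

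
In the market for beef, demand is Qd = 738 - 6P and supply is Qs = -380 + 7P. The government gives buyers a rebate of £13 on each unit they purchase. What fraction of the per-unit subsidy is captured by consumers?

Pre-subsidy: 738 - 6P = -380 + 7P gives P* = 86, Q* = 222.
With the rebate, buyers effectively pay Pb = Ps − 13, where Ps is the price sellers receive.
Demand in terms of Ps becomes Qd = 738 − 6(Ps − 13) = 816 - 6Ps. Setting this equal to supply: 816 - 6Ps = -380 + 7Ps, so Ps = 92.
Buyers pay Pb = 92 − 13 = 79; Q' = -380 + 7·92 = 264.
Buyers' price falls by P* − Pb = 86 − 79 = 7; sellers' price rises by Ps − P* = 92 − 86 = 6.
So consumers capture 7/13 = 7/13 of each unit of subsidy.

Consumer share = 7/13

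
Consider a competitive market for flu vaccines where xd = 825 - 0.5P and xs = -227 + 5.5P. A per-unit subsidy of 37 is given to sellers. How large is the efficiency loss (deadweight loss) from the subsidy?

Deadweight loss = 15059/48

Pre-subsidy: 825 - 0.5P = -227 + 5.5P gives P* = 526/3, x* = 2212/3.
With the subsidy, sellers receive Ps = Pb + 37 for each unit, where Pb is the price buyers pay.
Supply in terms of Pb becomes xs = -227 + 5.5(Pb + 37) = -23.5 + 5.5Pb. Setting this equal to demand: 825 - 0.5Pb = -23.5 + 5.5Pb, so Pb = 1697/12.
Sellers receive Ps = 1697/12 + 37 = 2141/12; x' = 825 − 0.5·(1697/12) = 18103/24.
The subsidy expands output by 18103/24 − 2212/3 = 407/24 past the efficient level; on those units the gap between marginal cost and willingness to pay runs from 0 up to 37.
DWL = ½ × 37 × 407/24 = 15059/48.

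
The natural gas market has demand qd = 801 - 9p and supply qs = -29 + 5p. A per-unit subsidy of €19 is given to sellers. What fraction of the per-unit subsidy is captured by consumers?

Pre-subsidy: 801 - 9p = -29 + 5p gives p* = 415/7, q* = 1872/7.
With the subsidy, sellers receive ps = pb + 19 for each unit, where pb is the price buyers pay.
Supply in terms of pb becomes qs = -29 + 5(pb + 19) = 66 + 5pb. Setting this equal to demand: 801 - 9pb = 66 + 5pb, so pb = 52.5.
Sellers receive ps = 52.5 + 19 = 71.5; q' = 801 − 9·52.5 = 328.5.
Buyers' price falls by p* − pb = 415/7 − 52.5 = 95/14; sellers' price rises by ps − p* = 71.5 − 415/7 = 171/14.
So consumers capture (95/14)/19 = 5/14 of each unit of subsidy.

Consumer share = 5/14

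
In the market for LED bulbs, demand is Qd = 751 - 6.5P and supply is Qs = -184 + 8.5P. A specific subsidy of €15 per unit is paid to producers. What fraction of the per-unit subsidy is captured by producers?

Pre-subsidy: 751 - 6.5P = -184 + 8.5P gives P* = 187/3, Q* = 2075/6.
With the subsidy, sellers receive Ps = Pb + 15 for each unit, where Pb is the price buyers pay.
Supply in terms of Pb becomes Qs = -184 + 8.5(Pb + 15) = -56.5 + 8.5Pb. Setting this equal to demand: 751 - 6.5Pb = -56.5 + 8.5Pb, so Pb = 323/6.
Sellers receive Ps = 323/6 + 15 = 413/6; Q' = 751 − 6.5·(323/6) = 4813/12.
Buyers' price falls by P* − Pb = 187/3 − 323/6 = 8.5; sellers' price rises by Ps − P* = 413/6 − 187/3 = 6.5.
So producers capture 6.5/15 = 13/30 of each unit of subsidy.

Producer share = 13/30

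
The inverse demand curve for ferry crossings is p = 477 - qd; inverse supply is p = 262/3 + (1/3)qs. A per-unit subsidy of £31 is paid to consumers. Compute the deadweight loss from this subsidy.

Deadweight loss = £360.375

Pre-subsidy: 477 - q = 262/3 + (1/3)q gives q* = 292.25 and p* = 184.75.
With the rebate, buyers effectively pay pb = ps − 31, where ps is the price sellers receive.
On the curves, pb = 477 - q and ps = 262/3 + (1/3)q; the wedge ps − pb = 31 gives 262/3 + (1/3)q − (477 - q) = 31, so q' = 315.5.
Then pb = 477 − 1·315.5 = 161.5 and ps = 262/3 + (1/3)·315.5 = 192.5.
The subsidy expands output by 315.5 − 292.25 = 23.25 past the efficient level; on those units the gap between marginal cost and willingness to pay runs from 0 up to 31.
DWL = ½ × 31 × 23.25 = 360.375.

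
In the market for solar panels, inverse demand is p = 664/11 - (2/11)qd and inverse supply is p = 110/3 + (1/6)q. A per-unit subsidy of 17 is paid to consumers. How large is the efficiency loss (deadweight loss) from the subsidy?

Pre-subsidy: 664/11 - (2/11)q = 110/3 + (1/6)q gives q* = 68 and p* = 48.
With the rebate, buyers effectively pay pb = ps − 17, where ps is the price sellers receive.
On the curves, pb = 664/11 - (2/11)q and ps = 110/3 + (1/6)q; the wedge ps − pb = 17 gives 110/3 + (1/6)q − (664/11 - (2/11)q) = 17, so q' = 2686/23.
Then pb = 664/11 − (2/11)·(2686/23) = 900/23 and ps = 110/3 + (1/6)·(2686/23) = 1291/23.
The subsidy expands output by 2686/23 − 68 = 1122/23 past the efficient level; on those units the gap between marginal cost and willingness to pay runs from 0 up to 17.
DWL = ½ × 17 × 1122/23 = 9537/23.

Deadweight loss = 9537/23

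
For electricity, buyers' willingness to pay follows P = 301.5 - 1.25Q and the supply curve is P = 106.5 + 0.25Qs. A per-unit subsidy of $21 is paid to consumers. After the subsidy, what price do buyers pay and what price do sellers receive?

Pre-subsidy: 301.5 - 1.25Q = 106.5 + 0.25Q gives Q* = 130 and P* = 139.
With the rebate, buyers effectively pay Pb = Ps − 21, where Ps is the price sellers receive.
On the curves, Pb = 301.5 - 1.25Q and Ps = 106.5 + 0.25Q; the wedge Ps − Pb = 21 gives 106.5 + 0.25Q − (301.5 - 1.25Q) = 21, so Q' = 144.
Then Pb = 301.5 − 1.25·144 = 121.5 and Ps = 106.5 + 0.25·144 = 142.5.

Buyers pay $121.5; sellers receive $142.5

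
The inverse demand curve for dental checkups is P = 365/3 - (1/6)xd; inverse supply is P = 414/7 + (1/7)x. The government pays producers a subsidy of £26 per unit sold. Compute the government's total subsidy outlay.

Pre-subsidy: 365/3 - (1/6)x = 414/7 + (1/7)x gives x* = 202 and P* = 88.
With the subsidy, sellers receive Ps = Pb + 26 for each unit, where Pb is the price buyers pay.
On the curves, Pb = 365/3 - (1/6)x and Ps = 414/7 + (1/7)x; the wedge Ps − Pb = 26 gives 414/7 + (1/7)x − (365/3 - (1/6)x) = 26, so x' = 286.
Then Pb = 365/3 − (1/6)·286 = 74 and Ps = 414/7 + (1/7)·286 = 100.
Government outlay = subsidy × quantity = 26 × 286 = 7436.

Government cost = £7436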